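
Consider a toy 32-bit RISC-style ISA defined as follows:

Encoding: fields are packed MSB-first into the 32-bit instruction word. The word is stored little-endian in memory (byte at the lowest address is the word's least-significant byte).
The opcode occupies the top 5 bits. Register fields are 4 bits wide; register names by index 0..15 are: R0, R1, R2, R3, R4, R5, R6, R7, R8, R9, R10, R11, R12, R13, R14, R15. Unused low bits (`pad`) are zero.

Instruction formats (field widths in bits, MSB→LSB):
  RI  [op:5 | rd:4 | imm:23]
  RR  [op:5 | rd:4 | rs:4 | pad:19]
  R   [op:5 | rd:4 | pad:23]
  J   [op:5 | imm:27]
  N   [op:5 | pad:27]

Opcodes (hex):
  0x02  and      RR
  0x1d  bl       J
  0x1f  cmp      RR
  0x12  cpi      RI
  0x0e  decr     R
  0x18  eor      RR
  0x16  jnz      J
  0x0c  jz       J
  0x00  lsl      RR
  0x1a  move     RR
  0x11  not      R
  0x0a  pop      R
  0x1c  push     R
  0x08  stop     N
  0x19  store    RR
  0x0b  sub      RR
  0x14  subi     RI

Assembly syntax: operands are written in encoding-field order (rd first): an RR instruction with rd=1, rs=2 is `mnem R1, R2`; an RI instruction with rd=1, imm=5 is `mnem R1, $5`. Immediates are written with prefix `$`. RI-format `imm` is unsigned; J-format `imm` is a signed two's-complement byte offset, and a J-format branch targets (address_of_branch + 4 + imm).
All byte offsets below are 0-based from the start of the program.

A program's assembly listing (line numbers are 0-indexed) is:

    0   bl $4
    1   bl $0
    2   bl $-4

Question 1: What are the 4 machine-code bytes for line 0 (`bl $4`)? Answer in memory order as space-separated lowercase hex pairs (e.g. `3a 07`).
0. bl fields op=0x1d:5|imm=4:27 → word e8000004h → 04 00 00 e8

04 00 00 e8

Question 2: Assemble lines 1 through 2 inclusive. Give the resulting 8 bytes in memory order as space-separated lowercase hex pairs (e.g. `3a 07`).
L1: bl op=0x1d:5|imm=0:27 ⇒ 0xe8000000 ⇒ little 00 00 00 e8
L2: bl op=0x1d:5|imm=-4:27 ⇒ 0xeffffffc ⇒ little fc ff ff ef

00 00 00 e8 fc ff ff ef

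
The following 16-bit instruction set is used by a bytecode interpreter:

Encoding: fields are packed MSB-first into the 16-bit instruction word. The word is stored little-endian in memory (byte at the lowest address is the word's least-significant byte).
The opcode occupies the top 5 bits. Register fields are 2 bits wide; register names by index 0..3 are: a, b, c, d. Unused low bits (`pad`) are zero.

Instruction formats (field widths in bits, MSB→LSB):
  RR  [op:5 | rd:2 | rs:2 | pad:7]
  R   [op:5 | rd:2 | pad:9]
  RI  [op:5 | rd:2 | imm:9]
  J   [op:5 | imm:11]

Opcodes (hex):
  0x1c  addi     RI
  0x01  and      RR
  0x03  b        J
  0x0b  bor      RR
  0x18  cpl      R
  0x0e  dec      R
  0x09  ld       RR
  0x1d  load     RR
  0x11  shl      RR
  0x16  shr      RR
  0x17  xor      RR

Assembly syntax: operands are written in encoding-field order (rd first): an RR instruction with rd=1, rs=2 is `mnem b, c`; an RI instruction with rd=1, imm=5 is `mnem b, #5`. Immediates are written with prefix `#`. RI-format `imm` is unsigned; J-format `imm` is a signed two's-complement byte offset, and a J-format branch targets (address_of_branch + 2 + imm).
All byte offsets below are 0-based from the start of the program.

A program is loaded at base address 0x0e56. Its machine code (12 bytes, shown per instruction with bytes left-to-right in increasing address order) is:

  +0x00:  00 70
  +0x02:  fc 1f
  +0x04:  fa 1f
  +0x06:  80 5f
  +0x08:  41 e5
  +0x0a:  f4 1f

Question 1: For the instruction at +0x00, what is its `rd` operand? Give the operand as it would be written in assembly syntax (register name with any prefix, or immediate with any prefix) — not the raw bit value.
a

@+00  little-endian(00 70) = 0x7000
  op=0x7000>>11=0xe ⇒ dec (R)
  rd: (w>>9)&0x3=0x0 → a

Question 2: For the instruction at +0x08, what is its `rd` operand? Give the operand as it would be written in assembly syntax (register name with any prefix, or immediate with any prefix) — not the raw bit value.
c

@+08  little-endian(41 e5) = 0xe541
  opcode bits[15:11]=0x1c: addi/RI
  [10:9] rd=2 = c
  [8:0] imm=321 = #321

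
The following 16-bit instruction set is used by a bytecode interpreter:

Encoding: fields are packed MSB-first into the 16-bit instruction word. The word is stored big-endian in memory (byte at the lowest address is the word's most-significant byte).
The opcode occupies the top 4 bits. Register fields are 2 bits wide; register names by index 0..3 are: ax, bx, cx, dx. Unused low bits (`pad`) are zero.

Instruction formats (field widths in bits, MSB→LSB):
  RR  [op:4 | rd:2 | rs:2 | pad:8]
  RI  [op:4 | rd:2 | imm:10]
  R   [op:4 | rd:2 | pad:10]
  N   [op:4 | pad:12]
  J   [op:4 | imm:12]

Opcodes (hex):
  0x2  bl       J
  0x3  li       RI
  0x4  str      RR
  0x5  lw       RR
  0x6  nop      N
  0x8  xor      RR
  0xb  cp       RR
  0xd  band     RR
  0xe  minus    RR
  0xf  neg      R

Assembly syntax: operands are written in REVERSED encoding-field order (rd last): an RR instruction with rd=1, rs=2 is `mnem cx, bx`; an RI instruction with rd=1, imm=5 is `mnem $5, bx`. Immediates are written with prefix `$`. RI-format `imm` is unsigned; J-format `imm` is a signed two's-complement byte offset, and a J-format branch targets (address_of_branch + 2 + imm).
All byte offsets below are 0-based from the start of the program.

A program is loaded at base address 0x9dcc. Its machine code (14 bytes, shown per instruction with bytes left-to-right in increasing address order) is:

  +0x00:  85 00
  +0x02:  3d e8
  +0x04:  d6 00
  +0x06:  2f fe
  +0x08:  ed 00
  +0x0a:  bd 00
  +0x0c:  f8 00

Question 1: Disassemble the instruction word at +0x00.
[00] 85 00 → 0x8500
  top 4b → 0x8 → xor [RR]
  rd@[11:10]=0x1 ⇒ bx
  rs@[9:8]=0x1 ⇒ bx

xor bx, bx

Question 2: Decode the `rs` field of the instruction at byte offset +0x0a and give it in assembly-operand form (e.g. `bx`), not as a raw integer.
bx

+0x0a: bd 00 ⇒ word 0xbd00 (big)
  op=0xbd00>>12=0xb ⇒ cp (RR)
  [11:10] rd=3 = dx
  [9:8] rs=1 = bx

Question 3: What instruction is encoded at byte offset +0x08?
@+08  big-endian(ed 00) = 0xed00
  top 4b → 0xe → minus [RR]
  rd@[11:10]=0x3 ⇒ dx
  rs@[9:8]=0x1 ⇒ bx

minus bx, dx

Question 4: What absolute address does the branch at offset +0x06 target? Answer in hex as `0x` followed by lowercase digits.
+0x06: 2f fe ⇒ word 0x2ffe (big)
  opcode bits[15:12]=0x2: bl/J
  imm@[11:0]=0xffe (s12→-2) ⇒ $-2
  target = base 0x9dcc + off 0x06 + 2 + imm -2 = 0x9dd2

0x9dd2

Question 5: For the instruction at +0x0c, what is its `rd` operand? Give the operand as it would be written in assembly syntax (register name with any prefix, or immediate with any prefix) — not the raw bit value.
cx

@+0c  big-endian(f8 00) = 0xf800
  op=0xf800>>12=0xf ⇒ neg (R)
  rd: (w>>10)&0x3=0x2 → cx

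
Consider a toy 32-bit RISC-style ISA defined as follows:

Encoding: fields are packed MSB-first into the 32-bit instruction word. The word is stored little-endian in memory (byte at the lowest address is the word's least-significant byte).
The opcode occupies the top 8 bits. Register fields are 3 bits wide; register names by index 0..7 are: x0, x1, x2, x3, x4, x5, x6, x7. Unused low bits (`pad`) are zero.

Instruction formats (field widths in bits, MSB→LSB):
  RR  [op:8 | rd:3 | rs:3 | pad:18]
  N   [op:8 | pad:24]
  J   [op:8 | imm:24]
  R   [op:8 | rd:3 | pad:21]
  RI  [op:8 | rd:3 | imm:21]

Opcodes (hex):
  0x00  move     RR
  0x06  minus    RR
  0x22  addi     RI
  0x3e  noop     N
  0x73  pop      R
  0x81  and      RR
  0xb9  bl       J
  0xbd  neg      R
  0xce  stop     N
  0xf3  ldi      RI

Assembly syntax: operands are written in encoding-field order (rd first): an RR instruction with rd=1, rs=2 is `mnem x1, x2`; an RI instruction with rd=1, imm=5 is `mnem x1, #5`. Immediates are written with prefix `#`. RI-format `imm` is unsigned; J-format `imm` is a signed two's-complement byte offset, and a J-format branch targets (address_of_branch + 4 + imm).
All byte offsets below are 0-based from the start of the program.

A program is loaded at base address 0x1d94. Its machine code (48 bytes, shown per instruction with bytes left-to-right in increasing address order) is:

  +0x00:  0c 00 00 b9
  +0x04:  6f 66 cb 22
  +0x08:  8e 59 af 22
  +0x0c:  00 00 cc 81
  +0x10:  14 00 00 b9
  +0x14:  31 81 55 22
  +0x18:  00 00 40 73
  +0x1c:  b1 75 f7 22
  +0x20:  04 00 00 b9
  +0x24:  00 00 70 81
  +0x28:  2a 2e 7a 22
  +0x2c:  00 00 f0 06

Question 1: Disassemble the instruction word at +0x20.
bl #4

@+20  little-endian(04 00 00 b9) = 0xb9000004
  top 8b → 0xb9 → bl [J]
  imm: (w>>0)&0xffffff=0x4 → #4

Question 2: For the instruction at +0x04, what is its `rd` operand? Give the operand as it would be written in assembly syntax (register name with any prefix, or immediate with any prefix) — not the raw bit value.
off 0x04: read 6f 66 cb 22 as little → 0x22cb666f
  opcode bits[31:24]=0x22: addi/RI
  [23:21] rd=6 = x6
  [20:0] imm=747119 = #747119

x6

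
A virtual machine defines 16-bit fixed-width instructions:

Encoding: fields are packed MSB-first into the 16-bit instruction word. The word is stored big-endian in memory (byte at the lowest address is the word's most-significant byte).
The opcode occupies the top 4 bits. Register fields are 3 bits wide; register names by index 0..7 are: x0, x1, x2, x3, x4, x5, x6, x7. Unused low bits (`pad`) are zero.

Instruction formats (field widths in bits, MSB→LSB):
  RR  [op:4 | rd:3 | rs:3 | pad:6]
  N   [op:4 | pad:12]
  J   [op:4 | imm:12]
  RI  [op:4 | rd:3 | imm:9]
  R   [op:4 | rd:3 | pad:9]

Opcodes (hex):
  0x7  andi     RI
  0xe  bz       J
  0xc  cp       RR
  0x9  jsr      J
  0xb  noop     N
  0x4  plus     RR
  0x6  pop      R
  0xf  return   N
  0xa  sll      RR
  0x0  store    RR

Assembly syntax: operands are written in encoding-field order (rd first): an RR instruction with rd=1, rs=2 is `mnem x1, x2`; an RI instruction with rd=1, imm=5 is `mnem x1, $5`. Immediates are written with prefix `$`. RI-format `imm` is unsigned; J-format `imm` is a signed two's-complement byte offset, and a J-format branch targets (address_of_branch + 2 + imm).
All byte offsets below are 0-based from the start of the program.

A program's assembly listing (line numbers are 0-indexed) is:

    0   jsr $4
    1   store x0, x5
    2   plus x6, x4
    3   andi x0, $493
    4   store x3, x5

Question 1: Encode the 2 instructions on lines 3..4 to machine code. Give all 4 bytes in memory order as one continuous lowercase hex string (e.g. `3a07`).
line 3 (andi): pack op=0x7:4|rd=0:3|imm=493:9 = 0x71ed; big→ 71 ed
line 4 (store): pack op=0x0:4|rd=3:3|rs=5:3|pad=0:6 = 0x0740; big→ 07 40

71ed0740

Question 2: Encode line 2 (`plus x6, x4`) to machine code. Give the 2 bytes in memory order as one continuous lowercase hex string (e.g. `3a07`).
2. plus fields op=0x4:4|rd=6:3|rs=4:3|pad=0:6 → word 4d00h → 4d 00

4d00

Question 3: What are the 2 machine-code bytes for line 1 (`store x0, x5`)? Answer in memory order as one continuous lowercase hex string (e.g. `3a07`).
0140

L1: store op=0x0:4|rd=0:3|rs=5:3|pad=0:6 ⇒ 0x0140 ⇒ big 01 40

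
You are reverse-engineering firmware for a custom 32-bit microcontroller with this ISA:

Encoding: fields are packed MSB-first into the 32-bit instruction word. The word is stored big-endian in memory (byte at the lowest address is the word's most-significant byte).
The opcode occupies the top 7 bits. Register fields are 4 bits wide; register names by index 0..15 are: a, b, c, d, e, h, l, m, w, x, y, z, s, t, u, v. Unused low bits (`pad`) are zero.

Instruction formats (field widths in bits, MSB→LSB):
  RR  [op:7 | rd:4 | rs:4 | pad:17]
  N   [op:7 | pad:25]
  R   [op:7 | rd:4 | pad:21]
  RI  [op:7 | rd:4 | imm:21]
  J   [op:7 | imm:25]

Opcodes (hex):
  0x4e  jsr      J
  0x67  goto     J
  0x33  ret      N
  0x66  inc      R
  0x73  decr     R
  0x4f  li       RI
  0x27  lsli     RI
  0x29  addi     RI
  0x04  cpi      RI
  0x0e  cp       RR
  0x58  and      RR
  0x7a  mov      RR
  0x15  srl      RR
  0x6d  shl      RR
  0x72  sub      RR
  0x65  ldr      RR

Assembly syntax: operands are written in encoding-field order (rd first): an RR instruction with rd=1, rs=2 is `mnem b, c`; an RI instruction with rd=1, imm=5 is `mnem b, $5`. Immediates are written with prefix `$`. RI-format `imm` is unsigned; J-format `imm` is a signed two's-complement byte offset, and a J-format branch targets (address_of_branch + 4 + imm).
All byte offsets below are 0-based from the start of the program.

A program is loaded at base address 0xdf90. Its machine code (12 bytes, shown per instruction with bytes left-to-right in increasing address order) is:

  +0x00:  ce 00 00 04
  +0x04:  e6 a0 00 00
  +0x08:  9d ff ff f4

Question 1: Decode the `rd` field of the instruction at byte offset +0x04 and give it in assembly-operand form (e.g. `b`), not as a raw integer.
@+04  big-endian(e6 a0 00 00) = 0xe6a00000
  op=0xe6a00000>>25=0x73 ⇒ decr (R)
  rd@[24:21]=0x5 ⇒ h

h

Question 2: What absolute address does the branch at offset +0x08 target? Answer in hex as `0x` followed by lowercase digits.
@+08  big-endian(9d ff ff f4) = 0x9dfffff4
  top 7b → 0x4e → jsr [J]
  [24:0] imm=33554420 (s25→-12) = $-12
  target = base 0xdf90 + off 0x08 + 4 + imm -12 = 0xdf90

0xdf90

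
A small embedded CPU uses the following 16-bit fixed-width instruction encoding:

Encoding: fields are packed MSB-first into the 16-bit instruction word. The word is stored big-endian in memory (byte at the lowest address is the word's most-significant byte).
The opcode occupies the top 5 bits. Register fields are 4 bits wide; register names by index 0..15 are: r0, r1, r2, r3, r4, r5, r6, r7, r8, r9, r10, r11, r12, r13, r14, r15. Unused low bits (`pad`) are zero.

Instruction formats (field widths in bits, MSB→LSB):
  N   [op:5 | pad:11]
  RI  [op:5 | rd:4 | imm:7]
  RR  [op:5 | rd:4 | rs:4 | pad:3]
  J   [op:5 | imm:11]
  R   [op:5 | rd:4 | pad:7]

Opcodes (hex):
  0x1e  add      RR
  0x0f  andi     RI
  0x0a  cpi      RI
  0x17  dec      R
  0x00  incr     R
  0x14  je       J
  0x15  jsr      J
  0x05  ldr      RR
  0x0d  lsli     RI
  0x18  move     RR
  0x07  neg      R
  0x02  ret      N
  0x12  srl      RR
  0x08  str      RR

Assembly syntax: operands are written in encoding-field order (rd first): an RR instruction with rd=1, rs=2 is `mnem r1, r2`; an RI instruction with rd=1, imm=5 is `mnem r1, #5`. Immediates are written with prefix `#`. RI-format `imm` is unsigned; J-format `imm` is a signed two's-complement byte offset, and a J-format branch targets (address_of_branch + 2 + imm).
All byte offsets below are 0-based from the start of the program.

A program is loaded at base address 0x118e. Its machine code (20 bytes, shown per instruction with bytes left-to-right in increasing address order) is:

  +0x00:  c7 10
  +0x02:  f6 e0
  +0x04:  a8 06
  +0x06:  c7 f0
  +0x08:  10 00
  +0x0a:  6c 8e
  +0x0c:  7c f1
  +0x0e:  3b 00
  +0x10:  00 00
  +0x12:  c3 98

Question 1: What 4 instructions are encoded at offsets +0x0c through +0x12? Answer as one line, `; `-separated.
@+0c  big-endian(7c f1) = 0x7cf1
  top 5b → 0xf → andi [RI]
  rd: (w>>7)&0xf=0x9 → r9
  imm: (w>>0)&0x7f=0x71 → #113
@+0e  big-endian(3b 00) = 0x3b00
  top 5b → 0x7 → neg [R]
  rd: (w>>7)&0xf=0x6 → r6
@+10  big-endian(00 00) = 0x0000
  top 5b → 0x0 → incr [R]
  rd: (w>>7)&0xf=0x0 → r0
@+12  big-endian(c3 98) = 0xc398
  top 5b → 0x18 → move [RR]
  rd: (w>>7)&0xf=0x7 → r7
  rs: (w>>3)&0xf=0x3 → r3

andi r9, #113; neg r6; incr r0; move r7, r3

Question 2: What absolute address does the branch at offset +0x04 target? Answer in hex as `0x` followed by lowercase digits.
0x119a

+0x04: a8 06 ⇒ word 0xa806 (big)
  top 5b → 0x15 → jsr [J]
  imm@[10:0]=0x6 ⇒ #6
  target = base 0x118e + off 0x04 + 2 + imm 6 = 0x119a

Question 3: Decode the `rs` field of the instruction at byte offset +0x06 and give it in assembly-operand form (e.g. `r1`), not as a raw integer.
off 0x06: read c7 f0 as big → 0xc7f0
  op=0xc7f0>>11=0x18 ⇒ move (RR)
  rd: (w>>7)&0xf=0xf → r15
  rs: (w>>3)&0xf=0xe → r14

r14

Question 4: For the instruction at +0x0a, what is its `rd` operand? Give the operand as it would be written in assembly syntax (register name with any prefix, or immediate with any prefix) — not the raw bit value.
+0x0a: 6c 8e ⇒ word 0x6c8e (big)
  op=0x6c8e>>11=0xd ⇒ lsli (RI)
  [10:7] rd=9 = r9
  [6:0] imm=14 = #14

r9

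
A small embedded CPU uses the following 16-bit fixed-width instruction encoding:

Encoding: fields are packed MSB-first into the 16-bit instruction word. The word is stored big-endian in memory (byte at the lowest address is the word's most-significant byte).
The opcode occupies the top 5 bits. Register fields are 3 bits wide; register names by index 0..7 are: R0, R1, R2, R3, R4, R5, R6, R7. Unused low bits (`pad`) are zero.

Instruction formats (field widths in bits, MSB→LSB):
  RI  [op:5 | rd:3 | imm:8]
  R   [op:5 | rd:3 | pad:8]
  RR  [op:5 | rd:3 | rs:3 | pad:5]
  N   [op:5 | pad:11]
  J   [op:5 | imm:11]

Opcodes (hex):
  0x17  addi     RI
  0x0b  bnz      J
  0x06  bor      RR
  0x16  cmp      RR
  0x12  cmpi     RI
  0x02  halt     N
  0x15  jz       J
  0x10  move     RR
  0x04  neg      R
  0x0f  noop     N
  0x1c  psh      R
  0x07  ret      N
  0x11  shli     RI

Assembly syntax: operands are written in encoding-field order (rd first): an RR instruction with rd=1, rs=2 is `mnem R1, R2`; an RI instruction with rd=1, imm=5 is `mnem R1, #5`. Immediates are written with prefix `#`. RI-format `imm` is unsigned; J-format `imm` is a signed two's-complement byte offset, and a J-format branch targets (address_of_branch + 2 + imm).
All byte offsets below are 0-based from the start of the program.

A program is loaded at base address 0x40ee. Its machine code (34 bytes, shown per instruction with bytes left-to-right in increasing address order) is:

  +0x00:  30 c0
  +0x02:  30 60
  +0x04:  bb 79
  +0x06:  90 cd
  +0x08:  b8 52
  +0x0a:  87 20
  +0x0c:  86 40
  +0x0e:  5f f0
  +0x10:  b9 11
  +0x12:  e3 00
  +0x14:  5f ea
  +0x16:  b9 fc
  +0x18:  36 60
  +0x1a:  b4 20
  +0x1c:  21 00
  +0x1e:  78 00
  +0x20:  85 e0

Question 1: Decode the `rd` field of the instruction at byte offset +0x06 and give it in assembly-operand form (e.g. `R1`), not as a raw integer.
R0

+0x06: 90 cd ⇒ word 0x90cd (big)
  op=0x90cd>>11=0x12 ⇒ cmpi (RI)
  [10:8] rd=0 = R0
  [7:0] imm=205 = #205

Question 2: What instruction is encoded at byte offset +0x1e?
+0x1e: 78 00 ⇒ word 0x7800 (big)
  opcode bits[15:11]=0xf: noop/N

noop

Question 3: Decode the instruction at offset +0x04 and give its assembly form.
addi R3, #121

+0x04: bb 79 ⇒ word 0xbb79 (big)
  opcode bits[15:11]=0x17: addi/RI
  [10:8] rd=3 = R3
  [7:0] imm=121 = #121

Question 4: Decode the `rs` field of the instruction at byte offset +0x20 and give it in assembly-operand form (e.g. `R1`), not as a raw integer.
off 0x20: read 85 e0 as big → 0x85e0
  opcode bits[15:11]=0x10: move/RR
  rd@[10:8]=0x5 ⇒ R5
  rs@[7:5]=0x7 ⇒ R7

R7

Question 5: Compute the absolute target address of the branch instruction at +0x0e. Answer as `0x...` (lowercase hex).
0x40ee

@+0e  big-endian(5f f0) = 0x5ff0
  opcode bits[15:11]=0xb: bnz/J
  [10:0] imm=2032 (s11→-16) = #-16
  target = base 0x40ee + off 0x0e + 2 + imm -16 = 0x40ee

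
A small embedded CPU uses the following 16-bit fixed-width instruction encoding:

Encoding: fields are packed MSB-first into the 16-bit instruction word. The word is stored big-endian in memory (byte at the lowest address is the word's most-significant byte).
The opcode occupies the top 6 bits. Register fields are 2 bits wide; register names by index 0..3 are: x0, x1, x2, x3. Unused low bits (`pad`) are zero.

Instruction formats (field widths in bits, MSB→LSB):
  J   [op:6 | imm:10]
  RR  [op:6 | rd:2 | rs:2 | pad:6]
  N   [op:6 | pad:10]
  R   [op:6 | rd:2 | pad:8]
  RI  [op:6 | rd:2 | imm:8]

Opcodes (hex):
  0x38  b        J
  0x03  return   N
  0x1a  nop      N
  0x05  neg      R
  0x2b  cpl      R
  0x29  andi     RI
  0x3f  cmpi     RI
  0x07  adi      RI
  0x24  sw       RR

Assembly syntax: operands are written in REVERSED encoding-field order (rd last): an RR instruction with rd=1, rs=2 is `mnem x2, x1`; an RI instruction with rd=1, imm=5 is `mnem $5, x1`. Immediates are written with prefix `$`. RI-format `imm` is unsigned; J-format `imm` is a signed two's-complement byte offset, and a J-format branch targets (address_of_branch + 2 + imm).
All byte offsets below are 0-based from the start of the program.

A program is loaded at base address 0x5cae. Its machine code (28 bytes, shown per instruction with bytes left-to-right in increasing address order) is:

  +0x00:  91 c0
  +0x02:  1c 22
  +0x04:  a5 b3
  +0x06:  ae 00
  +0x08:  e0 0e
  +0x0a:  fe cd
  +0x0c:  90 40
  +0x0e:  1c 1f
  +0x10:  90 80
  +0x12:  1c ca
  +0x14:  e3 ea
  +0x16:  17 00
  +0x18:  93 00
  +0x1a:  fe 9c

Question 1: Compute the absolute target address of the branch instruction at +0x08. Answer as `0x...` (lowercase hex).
+0x08: e0 0e ⇒ word 0xe00e (big)
  opcode bits[15:10]=0x38: b/J
  imm: (w>>0)&0x3ff=0xe → $14
  target = base 0x5cae + off 0x08 + 2 + imm 14 = 0x5cc6

0x5cc6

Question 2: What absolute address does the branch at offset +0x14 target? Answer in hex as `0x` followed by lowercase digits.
0x5cae

[14] e3 ea → 0xe3ea
  top 6b → 0x38 → b [J]
  imm: (w>>0)&0x3ff=0x3ea (s10→-22) → $-22
  target = base 0x5cae + off 0x14 + 2 + imm -22 = 0x5cae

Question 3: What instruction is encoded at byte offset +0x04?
+0x04: a5 b3 ⇒ word 0xa5b3 (big)
  top 6b → 0x29 → andi [RI]
  rd: (w>>8)&0x3=0x1 → x1
  imm: (w>>0)&0xff=0xb3 → $179

andi $179, x1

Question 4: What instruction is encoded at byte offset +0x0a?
cmpi $205, x2

@+0a  big-endian(fe cd) = 0xfecd
  top 6b → 0x3f → cmpi [RI]
  [9:8] rd=2 = x2
  [7:0] imm=205 = $205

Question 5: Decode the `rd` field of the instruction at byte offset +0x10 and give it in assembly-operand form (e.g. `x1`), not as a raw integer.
x0

[10] 90 80 → 0x9080
  op=0x9080>>10=0x24 ⇒ sw (RR)
  rd: (w>>8)&0x3=0x0 → x0
  rs: (w>>6)&0x3=0x2 → x2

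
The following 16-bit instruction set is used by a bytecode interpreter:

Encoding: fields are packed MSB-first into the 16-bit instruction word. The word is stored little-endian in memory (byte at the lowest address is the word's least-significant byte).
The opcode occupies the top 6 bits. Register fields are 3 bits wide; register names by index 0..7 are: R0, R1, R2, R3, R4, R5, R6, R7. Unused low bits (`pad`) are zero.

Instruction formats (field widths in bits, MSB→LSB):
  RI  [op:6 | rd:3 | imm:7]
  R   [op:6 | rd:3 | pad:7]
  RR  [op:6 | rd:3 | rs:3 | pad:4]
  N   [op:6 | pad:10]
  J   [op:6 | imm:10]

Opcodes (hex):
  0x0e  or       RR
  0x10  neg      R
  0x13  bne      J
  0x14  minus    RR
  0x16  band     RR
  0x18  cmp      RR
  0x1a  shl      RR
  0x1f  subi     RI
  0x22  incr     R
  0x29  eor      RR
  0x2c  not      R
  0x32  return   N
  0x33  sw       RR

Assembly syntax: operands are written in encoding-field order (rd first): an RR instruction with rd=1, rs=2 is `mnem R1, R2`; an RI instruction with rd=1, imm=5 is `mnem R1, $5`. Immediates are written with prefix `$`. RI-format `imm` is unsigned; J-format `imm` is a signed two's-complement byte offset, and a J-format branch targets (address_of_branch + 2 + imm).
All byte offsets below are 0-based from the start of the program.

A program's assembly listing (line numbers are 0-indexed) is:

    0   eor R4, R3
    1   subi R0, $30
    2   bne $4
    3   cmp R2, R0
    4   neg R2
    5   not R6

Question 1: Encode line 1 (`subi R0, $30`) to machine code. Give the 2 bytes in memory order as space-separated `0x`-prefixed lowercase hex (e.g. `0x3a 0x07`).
0x1e 0x7c

1. subi fields op=0x1f:6|rd=0:3|imm=30:7 → word 7c1eh → 1e 7c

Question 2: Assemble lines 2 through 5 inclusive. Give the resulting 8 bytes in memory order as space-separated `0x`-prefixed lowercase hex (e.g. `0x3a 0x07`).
0x04 0x4c 0x00 0x61 0x00 0x41 0x00 0xb3

2. bne fields op=0x13:6|imm=4:10 → word 4c04h → 04 4c
3. cmp fields op=0x18:6|rd=2:3|rs=0:3|pad=0:4 → word 6100h → 00 61
4. neg fields op=0x10:6|rd=2:3|pad=0:7 → word 4100h → 00 41
5. not fields op=0x2c:6|rd=6:3|pad=0:7 → word b300h → 00 b3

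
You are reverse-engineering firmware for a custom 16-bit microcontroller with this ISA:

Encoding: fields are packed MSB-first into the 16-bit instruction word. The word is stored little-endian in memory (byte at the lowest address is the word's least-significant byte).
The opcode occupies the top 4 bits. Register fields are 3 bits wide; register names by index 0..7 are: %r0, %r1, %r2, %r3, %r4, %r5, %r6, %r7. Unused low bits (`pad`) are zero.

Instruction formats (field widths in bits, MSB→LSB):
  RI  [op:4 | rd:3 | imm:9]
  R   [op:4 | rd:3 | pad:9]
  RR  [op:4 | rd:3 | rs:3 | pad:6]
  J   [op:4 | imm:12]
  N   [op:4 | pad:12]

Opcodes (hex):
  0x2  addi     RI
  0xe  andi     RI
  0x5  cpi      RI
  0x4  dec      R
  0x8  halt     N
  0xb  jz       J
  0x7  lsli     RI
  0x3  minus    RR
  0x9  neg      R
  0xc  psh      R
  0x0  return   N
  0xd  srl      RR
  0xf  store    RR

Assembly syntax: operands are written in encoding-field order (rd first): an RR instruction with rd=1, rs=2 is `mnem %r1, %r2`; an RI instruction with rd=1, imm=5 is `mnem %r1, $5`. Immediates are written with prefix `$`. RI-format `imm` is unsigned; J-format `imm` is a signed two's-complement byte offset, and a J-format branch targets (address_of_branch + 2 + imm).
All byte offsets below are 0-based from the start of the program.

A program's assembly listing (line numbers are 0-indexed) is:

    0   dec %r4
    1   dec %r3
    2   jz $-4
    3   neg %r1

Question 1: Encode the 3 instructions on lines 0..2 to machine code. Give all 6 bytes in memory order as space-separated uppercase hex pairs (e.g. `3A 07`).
00 48 00 46 FC BF

0. dec fields op=0x4:4|rd=4:3|pad=0:9 → word 4800h → 00 48
1. dec fields op=0x4:4|rd=3:3|pad=0:9 → word 4600h → 00 46
2. jz fields op=0xb:4|imm=-4:12 → word bffch → fc bf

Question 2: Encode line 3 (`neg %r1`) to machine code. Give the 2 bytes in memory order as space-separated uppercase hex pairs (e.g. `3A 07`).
line 3 (neg): pack op=0x9:4|rd=1:3|pad=0:9 = 0x9200; little→ 00 92

00 92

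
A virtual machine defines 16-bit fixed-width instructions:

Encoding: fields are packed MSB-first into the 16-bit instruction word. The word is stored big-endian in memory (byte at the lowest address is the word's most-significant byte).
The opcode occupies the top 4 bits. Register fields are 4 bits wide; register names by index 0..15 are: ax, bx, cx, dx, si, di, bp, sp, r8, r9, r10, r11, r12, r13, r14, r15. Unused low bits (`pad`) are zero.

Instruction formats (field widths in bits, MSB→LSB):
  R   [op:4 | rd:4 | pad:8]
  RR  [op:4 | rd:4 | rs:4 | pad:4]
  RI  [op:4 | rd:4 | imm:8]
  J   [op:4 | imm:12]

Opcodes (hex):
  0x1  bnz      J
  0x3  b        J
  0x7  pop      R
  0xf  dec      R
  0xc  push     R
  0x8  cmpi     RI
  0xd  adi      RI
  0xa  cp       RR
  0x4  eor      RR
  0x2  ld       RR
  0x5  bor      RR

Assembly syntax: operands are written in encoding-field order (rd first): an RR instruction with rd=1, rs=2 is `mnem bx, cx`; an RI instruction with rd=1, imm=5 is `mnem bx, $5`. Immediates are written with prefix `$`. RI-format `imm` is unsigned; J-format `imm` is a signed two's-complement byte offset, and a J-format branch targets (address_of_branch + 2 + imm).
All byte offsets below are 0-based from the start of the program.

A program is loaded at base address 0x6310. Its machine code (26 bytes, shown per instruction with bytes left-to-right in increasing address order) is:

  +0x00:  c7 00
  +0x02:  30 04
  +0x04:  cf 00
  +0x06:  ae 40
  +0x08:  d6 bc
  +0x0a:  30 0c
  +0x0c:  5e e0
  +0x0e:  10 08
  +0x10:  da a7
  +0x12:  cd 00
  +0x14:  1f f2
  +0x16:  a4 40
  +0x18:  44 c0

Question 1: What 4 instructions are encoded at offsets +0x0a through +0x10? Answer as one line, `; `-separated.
+0x0a: 30 0c ⇒ word 0x300c (big)
  opcode bits[15:12]=0x3: b/J
  imm@[11:0]=0xc ⇒ $12
+0x0c: 5e e0 ⇒ word 0x5ee0 (big)
  opcode bits[15:12]=0x5: bor/RR
  rd@[11:8]=0xe ⇒ r14
  rs@[7:4]=0xe ⇒ r14
+0x0e: 10 08 ⇒ word 0x1008 (big)
  opcode bits[15:12]=0x1: bnz/J
  imm@[11:0]=0x8 ⇒ $8
+0x10: da a7 ⇒ word 0xdaa7 (big)
  opcode bits[15:12]=0xd: adi/RI
  rd@[11:8]=0xa ⇒ r10
  imm@[7:0]=0xa7 ⇒ $167

b $12; bor r14, r14; bnz $8; adi r10, $167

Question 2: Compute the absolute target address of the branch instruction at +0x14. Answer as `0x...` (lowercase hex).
[14] 1f f2 → 0x1ff2
  opcode bits[15:12]=0x1: bnz/J
  [11:0] imm=4082 (s12→-14) = $-14
  target = base 0x6310 + off 0x14 + 2 + imm -14 = 0x6318

0x6318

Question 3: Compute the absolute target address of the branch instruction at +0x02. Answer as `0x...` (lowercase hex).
[02] 30 04 → 0x3004
  opcode bits[15:12]=0x3: b/J
  [11:0] imm=4 = $4
  target = base 0x6310 + off 0x02 + 2 + imm 4 = 0x6318

0x6318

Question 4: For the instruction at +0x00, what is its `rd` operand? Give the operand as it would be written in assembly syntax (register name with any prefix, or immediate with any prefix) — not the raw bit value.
off 0x00: read c7 00 as big → 0xc700
  opcode bits[15:12]=0xc: push/R
  rd@[11:8]=0x7 ⇒ sp

sp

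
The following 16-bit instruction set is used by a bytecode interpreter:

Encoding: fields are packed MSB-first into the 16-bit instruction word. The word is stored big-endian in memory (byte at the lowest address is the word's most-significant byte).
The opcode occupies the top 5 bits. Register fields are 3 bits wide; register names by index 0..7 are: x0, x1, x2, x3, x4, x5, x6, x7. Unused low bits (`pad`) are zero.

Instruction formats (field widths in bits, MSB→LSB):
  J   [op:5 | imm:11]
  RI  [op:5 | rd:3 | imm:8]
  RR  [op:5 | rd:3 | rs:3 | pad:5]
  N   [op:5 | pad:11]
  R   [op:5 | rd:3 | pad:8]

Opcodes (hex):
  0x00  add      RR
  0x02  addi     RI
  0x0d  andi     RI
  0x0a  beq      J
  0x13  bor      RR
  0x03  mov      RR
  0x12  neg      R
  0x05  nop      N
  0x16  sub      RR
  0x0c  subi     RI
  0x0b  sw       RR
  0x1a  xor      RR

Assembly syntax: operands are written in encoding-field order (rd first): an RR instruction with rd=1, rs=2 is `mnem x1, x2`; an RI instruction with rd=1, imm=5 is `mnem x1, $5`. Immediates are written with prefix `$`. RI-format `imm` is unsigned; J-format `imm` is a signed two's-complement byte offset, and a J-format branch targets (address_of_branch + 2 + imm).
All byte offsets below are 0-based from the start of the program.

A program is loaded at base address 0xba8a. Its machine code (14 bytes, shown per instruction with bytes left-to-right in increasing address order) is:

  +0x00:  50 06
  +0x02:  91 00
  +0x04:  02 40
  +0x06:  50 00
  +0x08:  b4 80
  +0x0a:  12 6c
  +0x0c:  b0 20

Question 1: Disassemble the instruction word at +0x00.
[00] 50 06 → 0x5006
  opcode bits[15:11]=0xa: beq/J
  imm: (w>>0)&0x7ff=0x6 → $6

beq $6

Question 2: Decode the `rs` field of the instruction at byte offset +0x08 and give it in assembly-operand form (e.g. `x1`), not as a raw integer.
x4

off 0x08: read b4 80 as big → 0xb480
  opcode bits[15:11]=0x16: sub/RR
  [10:8] rd=4 = x4
  [7:5] rs=4 = x4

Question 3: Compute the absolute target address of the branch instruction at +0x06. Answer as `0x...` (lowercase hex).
0xba92

@+06  big-endian(50 00) = 0x5000
  top 5b → 0xa → beq [J]
  [10:0] imm=0 = $0
  target = base 0xba8a + off 0x06 + 2 + imm 0 = 0xba92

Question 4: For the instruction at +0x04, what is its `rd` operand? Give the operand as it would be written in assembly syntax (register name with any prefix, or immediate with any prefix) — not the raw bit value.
off 0x04: read 02 40 as big → 0x0240
  opcode bits[15:11]=0x0: add/RR
  rd: (w>>8)&0x7=0x2 → x2
  rs: (w>>5)&0x7=0x2 → x2

x2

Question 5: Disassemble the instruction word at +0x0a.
off 0x0a: read 12 6c as big → 0x126c
  opcode bits[15:11]=0x2: addi/RI
  rd@[10:8]=0x2 ⇒ x2
  imm@[7:0]=0x6c ⇒ $108

addi x2, $108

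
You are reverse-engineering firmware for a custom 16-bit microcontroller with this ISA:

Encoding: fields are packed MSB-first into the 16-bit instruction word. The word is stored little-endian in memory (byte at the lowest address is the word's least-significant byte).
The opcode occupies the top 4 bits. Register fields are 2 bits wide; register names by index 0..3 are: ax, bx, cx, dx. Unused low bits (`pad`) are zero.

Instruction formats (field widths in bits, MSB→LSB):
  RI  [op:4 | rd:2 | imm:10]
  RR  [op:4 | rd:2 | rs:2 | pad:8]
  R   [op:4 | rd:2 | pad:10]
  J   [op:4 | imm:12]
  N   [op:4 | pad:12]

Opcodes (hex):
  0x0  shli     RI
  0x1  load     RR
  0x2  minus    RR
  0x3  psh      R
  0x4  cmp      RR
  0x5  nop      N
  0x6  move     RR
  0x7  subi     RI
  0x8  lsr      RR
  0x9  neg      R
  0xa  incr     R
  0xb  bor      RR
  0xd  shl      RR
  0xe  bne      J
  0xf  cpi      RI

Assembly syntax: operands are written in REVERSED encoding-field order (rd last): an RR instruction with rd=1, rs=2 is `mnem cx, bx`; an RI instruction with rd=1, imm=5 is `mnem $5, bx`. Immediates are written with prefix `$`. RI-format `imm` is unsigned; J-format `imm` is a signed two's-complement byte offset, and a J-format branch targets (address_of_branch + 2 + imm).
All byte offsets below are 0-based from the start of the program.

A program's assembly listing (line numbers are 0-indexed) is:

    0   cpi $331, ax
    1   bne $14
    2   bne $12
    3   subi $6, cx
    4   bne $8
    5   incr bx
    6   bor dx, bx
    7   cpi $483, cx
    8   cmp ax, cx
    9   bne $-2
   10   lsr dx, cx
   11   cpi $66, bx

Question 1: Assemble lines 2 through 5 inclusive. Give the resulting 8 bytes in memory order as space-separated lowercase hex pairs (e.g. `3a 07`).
0c e0 06 78 08 e0 00 a4

L2: bne op=0xe:4|imm=12:12 ⇒ 0xe00c ⇒ little 0c e0
L3: subi op=0x7:4|rd=2:2|imm=6:10 ⇒ 0x7806 ⇒ little 06 78
L4: bne op=0xe:4|imm=8:12 ⇒ 0xe008 ⇒ little 08 e0
L5: incr op=0xa:4|rd=1:2|pad=0:10 ⇒ 0xa400 ⇒ little 00 a4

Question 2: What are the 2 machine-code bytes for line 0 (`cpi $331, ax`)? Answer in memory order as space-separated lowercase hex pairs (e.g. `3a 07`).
4b f1

0. cpi fields op=0xf:4|rd=0:2|imm=331:10 → word f14bh → 4b f1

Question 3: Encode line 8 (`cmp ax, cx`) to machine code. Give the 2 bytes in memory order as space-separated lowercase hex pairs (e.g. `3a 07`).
00 48

L8: cmp op=0x4:4|rd=2:2|rs=0:2|pad=0:8 ⇒ 0x4800 ⇒ little 00 48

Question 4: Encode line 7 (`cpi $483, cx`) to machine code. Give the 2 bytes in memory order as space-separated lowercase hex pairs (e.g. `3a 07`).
e3 f9

7. cpi fields op=0xf:4|rd=2:2|imm=483:10 → word f9e3h → e3 f9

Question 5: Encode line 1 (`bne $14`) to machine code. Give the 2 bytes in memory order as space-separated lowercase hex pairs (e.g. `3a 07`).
0e e0

line 1 (bne): pack op=0xe:4|imm=14:12 = 0xe00e; little→ 0e e0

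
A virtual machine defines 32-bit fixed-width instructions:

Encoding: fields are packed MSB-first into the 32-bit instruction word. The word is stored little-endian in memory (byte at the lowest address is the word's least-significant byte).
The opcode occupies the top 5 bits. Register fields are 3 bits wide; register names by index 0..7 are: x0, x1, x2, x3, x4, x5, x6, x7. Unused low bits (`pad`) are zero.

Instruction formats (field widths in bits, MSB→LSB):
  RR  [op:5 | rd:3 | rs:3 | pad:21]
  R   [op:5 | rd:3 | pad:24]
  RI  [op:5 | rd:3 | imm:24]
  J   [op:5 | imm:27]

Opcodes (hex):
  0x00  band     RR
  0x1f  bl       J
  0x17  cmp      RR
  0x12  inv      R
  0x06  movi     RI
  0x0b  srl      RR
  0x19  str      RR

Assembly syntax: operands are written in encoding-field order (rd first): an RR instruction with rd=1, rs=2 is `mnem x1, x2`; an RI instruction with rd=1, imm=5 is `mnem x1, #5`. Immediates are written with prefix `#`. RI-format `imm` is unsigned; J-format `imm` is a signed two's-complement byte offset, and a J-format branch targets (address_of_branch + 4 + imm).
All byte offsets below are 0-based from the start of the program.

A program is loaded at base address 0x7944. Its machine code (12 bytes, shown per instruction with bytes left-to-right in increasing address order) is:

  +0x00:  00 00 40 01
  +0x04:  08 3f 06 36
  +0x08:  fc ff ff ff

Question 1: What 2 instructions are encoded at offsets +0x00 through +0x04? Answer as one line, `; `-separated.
band x1, x2; movi x6, #409352

@+00  little-endian(00 00 40 01) = 0x01400000
  top 5b → 0x0 → band [RR]
  rd: (w>>24)&0x7=0x1 → x1
  rs: (w>>21)&0x7=0x2 → x2
@+04  little-endian(08 3f 06 36) = 0x36063f08
  top 5b → 0x6 → movi [RI]
  rd: (w>>24)&0x7=0x6 → x6
  imm: (w>>0)&0xffffff=0x63f08 → #409352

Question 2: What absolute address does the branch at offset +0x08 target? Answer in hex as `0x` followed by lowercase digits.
+0x08: fc ff ff ff ⇒ word 0xfffffffc (little)
  top 5b → 0x1f → bl [J]
  imm@[26:0]=0x7fffffc (s27→-4) ⇒ #-4
  target = base 0x7944 + off 0x08 + 4 + imm -4 = 0x794c

0x794c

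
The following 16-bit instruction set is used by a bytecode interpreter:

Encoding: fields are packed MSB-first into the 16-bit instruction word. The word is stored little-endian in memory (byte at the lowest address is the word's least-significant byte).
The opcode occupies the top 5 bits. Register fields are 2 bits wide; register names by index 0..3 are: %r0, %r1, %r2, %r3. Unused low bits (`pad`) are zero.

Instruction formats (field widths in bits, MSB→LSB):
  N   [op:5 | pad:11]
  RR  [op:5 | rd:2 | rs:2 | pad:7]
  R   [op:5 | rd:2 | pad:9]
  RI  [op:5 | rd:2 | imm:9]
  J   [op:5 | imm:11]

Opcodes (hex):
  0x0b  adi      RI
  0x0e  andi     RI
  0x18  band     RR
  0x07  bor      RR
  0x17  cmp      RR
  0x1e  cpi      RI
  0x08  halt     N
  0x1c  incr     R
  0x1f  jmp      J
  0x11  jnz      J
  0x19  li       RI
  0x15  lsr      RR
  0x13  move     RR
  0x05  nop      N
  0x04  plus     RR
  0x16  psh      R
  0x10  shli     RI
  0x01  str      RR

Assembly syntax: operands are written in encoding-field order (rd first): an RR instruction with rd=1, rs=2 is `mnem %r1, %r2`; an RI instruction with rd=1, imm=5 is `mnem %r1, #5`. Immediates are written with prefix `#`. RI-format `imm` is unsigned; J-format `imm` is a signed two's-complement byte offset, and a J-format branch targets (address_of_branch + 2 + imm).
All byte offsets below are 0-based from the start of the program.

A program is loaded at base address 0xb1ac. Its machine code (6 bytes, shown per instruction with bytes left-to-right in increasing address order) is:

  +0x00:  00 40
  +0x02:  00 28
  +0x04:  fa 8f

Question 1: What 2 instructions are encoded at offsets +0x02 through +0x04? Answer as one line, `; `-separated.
nop; jnz #-6

+0x02: 00 28 ⇒ word 0x2800 (little)
  op=0x2800>>11=0x5 ⇒ nop (N)
+0x04: fa 8f ⇒ word 0x8ffa (little)
  op=0x8ffa>>11=0x11 ⇒ jnz (J)
  imm@[10:0]=0x7fa (s11→-6) ⇒ #-6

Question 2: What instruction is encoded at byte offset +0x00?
halt

off 0x00: read 00 40 as little → 0x4000
  top 5b → 0x8 → halt [N]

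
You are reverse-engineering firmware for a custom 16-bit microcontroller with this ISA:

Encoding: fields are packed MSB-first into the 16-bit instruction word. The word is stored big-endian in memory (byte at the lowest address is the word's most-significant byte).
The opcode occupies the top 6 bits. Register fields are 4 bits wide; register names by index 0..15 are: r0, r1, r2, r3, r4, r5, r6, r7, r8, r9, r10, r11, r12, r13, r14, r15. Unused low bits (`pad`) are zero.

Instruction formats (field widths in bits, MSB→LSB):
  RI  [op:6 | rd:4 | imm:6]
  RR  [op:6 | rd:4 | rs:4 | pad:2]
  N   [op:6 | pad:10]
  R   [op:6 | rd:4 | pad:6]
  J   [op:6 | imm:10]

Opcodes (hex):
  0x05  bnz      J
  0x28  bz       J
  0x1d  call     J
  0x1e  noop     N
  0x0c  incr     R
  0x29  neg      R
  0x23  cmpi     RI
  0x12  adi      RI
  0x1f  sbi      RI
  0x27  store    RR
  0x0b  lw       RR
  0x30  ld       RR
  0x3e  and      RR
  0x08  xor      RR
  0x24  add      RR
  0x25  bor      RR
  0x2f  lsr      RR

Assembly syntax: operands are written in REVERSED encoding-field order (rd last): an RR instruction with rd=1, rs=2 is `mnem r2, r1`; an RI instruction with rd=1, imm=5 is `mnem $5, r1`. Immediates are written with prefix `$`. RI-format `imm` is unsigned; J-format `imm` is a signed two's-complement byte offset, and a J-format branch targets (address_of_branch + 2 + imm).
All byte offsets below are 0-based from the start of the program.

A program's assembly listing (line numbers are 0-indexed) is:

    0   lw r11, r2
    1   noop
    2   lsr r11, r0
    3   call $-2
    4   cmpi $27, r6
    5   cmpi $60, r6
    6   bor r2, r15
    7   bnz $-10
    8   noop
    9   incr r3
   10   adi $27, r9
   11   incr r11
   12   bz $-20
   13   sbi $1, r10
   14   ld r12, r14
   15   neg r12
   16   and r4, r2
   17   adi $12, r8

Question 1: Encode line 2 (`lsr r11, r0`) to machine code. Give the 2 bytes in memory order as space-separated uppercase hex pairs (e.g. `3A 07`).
2. lsr fields op=0x2f:6|rd=0:4|rs=11:4|pad=0:2 → word bc2ch → bc 2c

BC 2C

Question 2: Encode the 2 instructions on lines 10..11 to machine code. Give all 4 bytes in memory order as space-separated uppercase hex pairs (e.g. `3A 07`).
10. adi fields op=0x12:6|rd=9:4|imm=27:6 → word 4a5bh → 4a 5b
11. incr fields op=0xc:6|rd=11:4|pad=0:6 → word 32c0h → 32 c0

4A 5B 32 C0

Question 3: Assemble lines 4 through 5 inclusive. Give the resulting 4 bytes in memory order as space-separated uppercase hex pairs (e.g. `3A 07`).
4. cmpi fields op=0x23:6|rd=6:4|imm=27:6 → word 8d9bh → 8d 9b
5. cmpi fields op=0x23:6|rd=6:4|imm=60:6 → word 8dbch → 8d bc

8D 9B 8D BC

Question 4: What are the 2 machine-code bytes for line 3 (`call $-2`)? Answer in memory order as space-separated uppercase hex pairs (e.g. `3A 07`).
3. call fields op=0x1d:6|imm=-2:10 → word 77feh → 77 fe

77 FE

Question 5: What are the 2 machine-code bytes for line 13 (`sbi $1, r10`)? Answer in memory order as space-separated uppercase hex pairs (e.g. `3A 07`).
7E 81

13. sbi fields op=0x1f:6|rd=10:4|imm=1:6 → word 7e81h → 7e 81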